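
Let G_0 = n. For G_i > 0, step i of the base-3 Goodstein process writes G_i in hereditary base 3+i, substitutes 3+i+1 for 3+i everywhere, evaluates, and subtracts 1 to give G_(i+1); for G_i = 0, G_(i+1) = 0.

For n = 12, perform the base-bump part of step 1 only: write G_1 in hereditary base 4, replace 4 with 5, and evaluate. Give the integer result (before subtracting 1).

28

12 —HB3→ 3^2 + 3 —bump→ 4^2 + 4 = 20 —(−1)→ 19
19 —HB4→ 4^2 + 3 —bump→ 5^2 + 3 = 28 —(−1)→ 27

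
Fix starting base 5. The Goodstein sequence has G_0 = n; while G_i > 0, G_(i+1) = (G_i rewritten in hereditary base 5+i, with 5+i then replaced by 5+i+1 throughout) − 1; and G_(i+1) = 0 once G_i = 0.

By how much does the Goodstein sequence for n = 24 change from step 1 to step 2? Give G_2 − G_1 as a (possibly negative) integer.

base 5: 24 = 4·5 + 4; at 6: 4·6 + 4 = 28; next = 27
base 6: 27 = 4·6 + 3; at 7: 4·7 + 3 = 31; next = 30

3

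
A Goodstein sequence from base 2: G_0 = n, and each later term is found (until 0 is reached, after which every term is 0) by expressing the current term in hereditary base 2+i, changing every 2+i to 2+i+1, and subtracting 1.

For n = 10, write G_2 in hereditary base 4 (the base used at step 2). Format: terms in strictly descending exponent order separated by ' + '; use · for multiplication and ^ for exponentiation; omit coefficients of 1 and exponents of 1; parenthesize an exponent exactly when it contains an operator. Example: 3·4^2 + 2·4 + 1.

4^(4 + 1) + 1

G_0=10  [base 2] 2^(2 + 1) + 2  →[2↦3]→  3^(3 + 1) + 3 = 84  −1 ⇒ G_1=83
G_1=83  [base 3] 3^(3 + 1) + 2  →[3↦4]→  4^(4 + 1) + 2 = 1026  −1 ⇒ G_2=1025
G_2=1025  [base 4] 4^(4 + 1) + 1  →[4↦5]→  5^(5 + 1) + 1 = 15626  −1 ⇒ G_3=15625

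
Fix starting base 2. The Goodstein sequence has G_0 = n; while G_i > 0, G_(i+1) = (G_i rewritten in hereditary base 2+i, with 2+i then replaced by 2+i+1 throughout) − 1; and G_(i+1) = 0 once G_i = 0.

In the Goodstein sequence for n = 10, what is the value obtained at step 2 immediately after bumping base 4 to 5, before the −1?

G_0 = 10. HB_2(10) = 2^(2 + 1) + 2. Bump = 84. G_1 = 83.
G_1 = 83. HB_3(83) = 3^(3 + 1) + 2. Bump = 1026. G_2 = 1025.
G_2 = 1025. HB_4(1025) = 4^(4 + 1) + 1. Bump = 15626. G_3 = 15625.

15626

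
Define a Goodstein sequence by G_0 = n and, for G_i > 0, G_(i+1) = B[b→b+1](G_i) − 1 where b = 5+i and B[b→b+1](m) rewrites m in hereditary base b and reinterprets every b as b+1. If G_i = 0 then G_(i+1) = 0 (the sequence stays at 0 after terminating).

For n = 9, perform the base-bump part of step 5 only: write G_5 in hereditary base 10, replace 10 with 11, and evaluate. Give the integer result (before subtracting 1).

[0] 9 ≡ 5 + 4 (base 5). Lift 6: 10. −1: 9.
[1] 9 ≡ 6 + 3 (base 6). Lift 7: 10. −1: 9.
[2] 9 ≡ 7 + 2 (base 7). Lift 8: 10. −1: 9.
[3] 9 ≡ 8 + 1 (base 8). Lift 9: 10. −1: 9.
[4] 9 ≡ 9 (base 9). Lift 10: 10. −1: 9.
[5] 9 ≡ 9 (base 10). Lift 11: 9. −1: 8.

9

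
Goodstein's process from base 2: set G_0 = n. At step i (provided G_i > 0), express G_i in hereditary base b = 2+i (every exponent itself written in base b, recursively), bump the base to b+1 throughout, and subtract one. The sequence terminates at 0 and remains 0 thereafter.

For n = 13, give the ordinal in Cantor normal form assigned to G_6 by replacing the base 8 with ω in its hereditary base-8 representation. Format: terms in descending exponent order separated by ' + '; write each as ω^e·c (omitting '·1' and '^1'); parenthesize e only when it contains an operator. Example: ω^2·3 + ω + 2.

ω^(ω + 1) + ω^3·3 + ω^2·3 + ω·2 + 7

G_0=13  [base 2] 2^(2 + 1) + 2^2 + 1  →[2↦3]→  3^(3 + 1) + 3^3 + 1 = 109  −1 ⇒ G_1=108
G_1=108  [base 3] 3^(3 + 1) + 3^3  →[3↦4]→  4^(4 + 1) + 4^4 = 1280  −1 ⇒ G_2=1279
G_2=1279  [base 4] 4^(4 + 1) + 3·4^3 + 3·4^2 + 3·4 + 3  →[4↦5]→  5^(5 + 1) + 3·5^3 + 3·5^2 + 3·5 + 3 = 16093  −1 ⇒ G_3=16092
G_3=16092  [base 5] 5^(5 + 1) + 3·5^3 + 3·5^2 + 3·5 + 2  →[5↦6]→  6^(6 + 1) + 3·6^3 + 3·6^2 + 3·6 + 2 = 280712  −1 ⇒ G_4=280711
G_4=280711  [base 6] 6^(6 + 1) + 3·6^3 + 3·6^2 + 3·6 + 1  →[6↦7]→  7^(7 + 1) + 3·7^3 + 3·7^2 + 3·7 + 1 = 5765999  −1 ⇒ G_5=5765998
G_5=5765998  [base 7] 7^(7 + 1) + 3·7^3 + 3·7^2 + 3·7  →[7↦8]→  8^(8 + 1) + 3·8^3 + 3·8^2 + 3·8 = 134219480  −1 ⇒ G_6=134219479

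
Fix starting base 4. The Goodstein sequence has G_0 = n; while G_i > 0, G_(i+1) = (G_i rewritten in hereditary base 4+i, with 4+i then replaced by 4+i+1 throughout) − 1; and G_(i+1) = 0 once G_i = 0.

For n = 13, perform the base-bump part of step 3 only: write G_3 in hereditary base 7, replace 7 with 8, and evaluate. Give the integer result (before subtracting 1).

i=0: 13 = 3·4 + 1 (b=4); 4→5: 3·5 + 1 = 16; 16−1 = 15
i=1: 15 = 3·5 (b=5); 5→6: 3·6 = 18; 18−1 = 17
i=2: 17 = 2·6 + 5 (b=6); 6→7: 2·7 + 5 = 19; 19−1 = 18
i=3: 18 = 2·7 + 4 (b=7); 7→8: 2·8 + 4 = 20; 20−1 = 19

20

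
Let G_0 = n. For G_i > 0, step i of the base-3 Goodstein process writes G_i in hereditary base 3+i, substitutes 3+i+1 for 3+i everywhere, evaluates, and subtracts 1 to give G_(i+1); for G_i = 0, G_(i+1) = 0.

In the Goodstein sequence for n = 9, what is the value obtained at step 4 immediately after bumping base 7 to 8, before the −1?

9 —HB3→ 3^2 —bump→ 4^2 = 16 —(−1)→ 15
15 —HB4→ 3·4 + 3 —bump→ 3·5 + 3 = 18 —(−1)→ 17
17 —HB5→ 3·5 + 2 —bump→ 3·6 + 2 = 20 —(−1)→ 19
19 —HB6→ 3·6 + 1 —bump→ 3·7 + 1 = 22 —(−1)→ 21
21 —HB7→ 3·7 —bump→ 3·8 = 24 —(−1)→ 23

24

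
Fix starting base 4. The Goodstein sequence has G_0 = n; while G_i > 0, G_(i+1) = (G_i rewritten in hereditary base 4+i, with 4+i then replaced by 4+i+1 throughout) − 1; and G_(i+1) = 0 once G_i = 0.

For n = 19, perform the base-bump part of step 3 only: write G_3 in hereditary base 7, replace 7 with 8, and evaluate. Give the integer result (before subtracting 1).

64

step 0: 19 = 4^2 + 3; sub 5 for 4: 5^2 + 3; = 28; G_1 = 28−1 = 27
step 1: 27 = 5^2 + 2; sub 6 for 5: 6^2 + 2; = 38; G_2 = 38−1 = 37
step 2: 37 = 6^2 + 1; sub 7 for 6: 7^2 + 1; = 50; G_3 = 50−1 = 49
step 3: 49 = 7^2; sub 8 for 7: 8^2; = 64; G_4 = 64−1 = 63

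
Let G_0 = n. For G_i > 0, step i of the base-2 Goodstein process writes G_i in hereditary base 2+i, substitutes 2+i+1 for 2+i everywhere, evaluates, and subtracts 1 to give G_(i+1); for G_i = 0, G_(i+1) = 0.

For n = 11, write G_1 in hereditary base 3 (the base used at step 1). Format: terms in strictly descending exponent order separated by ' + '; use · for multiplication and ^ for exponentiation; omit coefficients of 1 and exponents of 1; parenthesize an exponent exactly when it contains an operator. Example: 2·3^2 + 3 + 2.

3^(3 + 1) + 3

step 0: 11 = 2^(2 + 1) + 2 + 1; sub 3 for 2: 3^(3 + 1) + 3 + 1; = 85; G_1 = 85−1 = 84
step 1: 84 = 3^(3 + 1) + 3; sub 4 for 3: 4^(4 + 1) + 4; = 1028; G_2 = 1028−1 = 1027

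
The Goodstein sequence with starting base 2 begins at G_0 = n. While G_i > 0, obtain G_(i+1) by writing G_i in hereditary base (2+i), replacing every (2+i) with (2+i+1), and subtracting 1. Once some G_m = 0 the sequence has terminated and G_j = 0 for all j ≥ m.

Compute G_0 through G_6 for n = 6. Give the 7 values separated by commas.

6, 29, 257, 3125, 46655, 98039, 187243

[0] 6 ≡ 2^2 + 2 (base 2). Lift 3: 30. −1: 29.
[1] 29 ≡ 3^3 + 2 (base 3). Lift 4: 258. −1: 257.
[2] 257 ≡ 4^4 + 1 (base 4). Lift 5: 3126. −1: 3125.
[3] 3125 ≡ 5^5 (base 5). Lift 6: 46656. −1: 46655.
[4] 46655 ≡ 5·6^5 + 5·6^4 + 5·6^3 + 5·6^2 + 5·6 + 5 (base 6). Lift 7: 98040. −1: 98039.
[5] 98039 ≡ 5·7^5 + 5·7^4 + 5·7^3 + 5·7^2 + 5·7 + 4 (base 7). Lift 8: 187244. −1: 187243.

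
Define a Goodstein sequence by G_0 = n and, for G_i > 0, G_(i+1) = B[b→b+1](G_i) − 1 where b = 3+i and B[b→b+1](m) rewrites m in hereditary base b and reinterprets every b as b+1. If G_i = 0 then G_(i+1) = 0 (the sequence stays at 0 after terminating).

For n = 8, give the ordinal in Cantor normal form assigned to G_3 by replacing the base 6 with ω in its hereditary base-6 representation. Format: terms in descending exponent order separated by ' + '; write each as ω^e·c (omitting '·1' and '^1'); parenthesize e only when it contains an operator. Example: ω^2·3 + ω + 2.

G_0=8  [base 3] 2·3 + 2  →[3↦4]→  2·4 + 2 = 10  −1 ⇒ G_1=9
G_1=9  [base 4] 2·4 + 1  →[4↦5]→  2·5 + 1 = 11  −1 ⇒ G_2=10
G_2=10  [base 5] 2·5  →[5↦6]→  2·6 = 12  −1 ⇒ G_3=11
G_3=11  [base 6] 6 + 5  →[6↦7]→  7 + 5 = 12  −1 ⇒ G_4=11

ω + 5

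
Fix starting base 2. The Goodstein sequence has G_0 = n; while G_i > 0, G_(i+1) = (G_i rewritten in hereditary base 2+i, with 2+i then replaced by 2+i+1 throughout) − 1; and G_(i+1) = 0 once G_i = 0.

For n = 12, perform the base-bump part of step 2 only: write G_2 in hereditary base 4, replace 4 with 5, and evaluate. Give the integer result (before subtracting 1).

15686

[0] 12 ≡ 2^(2 + 1) + 2^2 (base 2). Lift 3: 108. −1: 107.
[1] 107 ≡ 3^(3 + 1) + 2·3^2 + 2·3 + 2 (base 3). Lift 4: 1066. −1: 1065.
[2] 1065 ≡ 4^(4 + 1) + 2·4^2 + 2·4 + 1 (base 4). Lift 5: 15686. −1: 15685.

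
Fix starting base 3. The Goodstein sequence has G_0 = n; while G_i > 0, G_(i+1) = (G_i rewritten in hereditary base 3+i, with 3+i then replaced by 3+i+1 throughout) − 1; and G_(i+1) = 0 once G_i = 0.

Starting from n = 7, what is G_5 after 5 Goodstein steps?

[0] 7 ≡ 2·3 + 1 (base 3). Lift 4: 9. −1: 8.
[1] 8 ≡ 2·4 (base 4). Lift 5: 10. −1: 9.
[2] 9 ≡ 5 + 4 (base 5). Lift 6: 10. −1: 9.
[3] 9 ≡ 6 + 3 (base 6). Lift 7: 10. −1: 9.
[4] 9 ≡ 7 + 2 (base 7). Lift 8: 10. −1: 9.
[5] 9 ≡ 8 + 1 (base 8). Lift 9: 10. −1: 9.

9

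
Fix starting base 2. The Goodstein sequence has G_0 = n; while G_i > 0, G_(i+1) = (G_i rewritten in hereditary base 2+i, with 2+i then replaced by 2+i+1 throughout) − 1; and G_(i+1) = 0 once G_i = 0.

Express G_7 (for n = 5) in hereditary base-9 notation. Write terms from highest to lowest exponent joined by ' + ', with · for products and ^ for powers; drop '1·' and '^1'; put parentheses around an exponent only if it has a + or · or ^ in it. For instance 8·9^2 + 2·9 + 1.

3·9^3 + 3·9^2 + 2·9 + 6

i=0: 5 = 2^2 + 1 (b=2); 2→3: 3^3 + 1 = 28; 28−1 = 27
i=1: 27 = 3^3 (b=3); 3→4: 4^4 = 256; 256−1 = 255
i=2: 255 = 3·4^3 + 3·4^2 + 3·4 + 3 (b=4); 4→5: 3·5^3 + 3·5^2 + 3·5 + 3 = 468; 468−1 = 467
i=3: 467 = 3·5^3 + 3·5^2 + 3·5 + 2 (b=5); 5→6: 3·6^3 + 3·6^2 + 3·6 + 2 = 776; 776−1 = 775
i=4: 775 = 3·6^3 + 3·6^2 + 3·6 + 1 (b=6); 6→7: 3·7^3 + 3·7^2 + 3·7 + 1 = 1198; 1198−1 = 1197
i=5: 1197 = 3·7^3 + 3·7^2 + 3·7 (b=7); 7→8: 3·8^3 + 3·8^2 + 3·8 = 1752; 1752−1 = 1751
i=6: 1751 = 3·8^3 + 3·8^2 + 2·8 + 7 (b=8); 8→9: 3·9^3 + 3·9^2 + 2·9 + 7 = 2455; 2455−1 = 2454
i=7: 2454 = 3·9^3 + 3·9^2 + 2·9 + 6 (b=9); 9→10: 3·10^3 + 3·10^2 + 2·10 + 6 = 3326; 3326−1 = 3325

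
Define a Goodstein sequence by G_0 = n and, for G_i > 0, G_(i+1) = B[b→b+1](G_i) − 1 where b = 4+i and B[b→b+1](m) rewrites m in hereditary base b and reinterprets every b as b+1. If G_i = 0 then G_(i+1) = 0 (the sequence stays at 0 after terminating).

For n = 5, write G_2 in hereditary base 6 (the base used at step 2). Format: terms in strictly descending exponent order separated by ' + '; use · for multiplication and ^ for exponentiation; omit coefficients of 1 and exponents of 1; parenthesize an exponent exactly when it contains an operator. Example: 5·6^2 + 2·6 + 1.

5

G_0 = 5. HB_4(5) = 4 + 1. Bump = 6. G_1 = 5.
G_1 = 5. HB_5(5) = 5. Bump = 6. G_2 = 5.
G_2 = 5. HB_6(5) = 5. Bump = 5. G_3 = 4.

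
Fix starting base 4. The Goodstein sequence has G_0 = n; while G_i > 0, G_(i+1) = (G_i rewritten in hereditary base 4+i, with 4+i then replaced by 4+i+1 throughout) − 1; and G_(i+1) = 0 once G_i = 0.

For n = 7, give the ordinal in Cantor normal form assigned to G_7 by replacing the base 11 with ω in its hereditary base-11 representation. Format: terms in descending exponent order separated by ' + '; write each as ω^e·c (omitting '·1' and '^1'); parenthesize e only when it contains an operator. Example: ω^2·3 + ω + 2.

step 0: 7 = 4 + 3; sub 5 for 4: 5 + 3; = 8; G_1 = 8−1 = 7
step 1: 7 = 5 + 2; sub 6 for 5: 6 + 2; = 8; G_2 = 8−1 = 7
step 2: 7 = 6 + 1; sub 7 for 6: 7 + 1; = 8; G_3 = 8−1 = 7
step 3: 7 = 7; sub 8 for 7: 8; = 8; G_4 = 8−1 = 7
step 4: 7 = 7; sub 9 for 8: 7; = 7; G_5 = 7−1 = 6
step 5: 6 = 6; sub 10 for 9: 6; = 6; G_6 = 6−1 = 5
step 6: 5 = 5; sub 11 for 10: 5; = 5; G_7 = 5−1 = 4
step 7: 4 = 4; sub 12 for 11: 4; = 4; G_8 = 4−1 = 3

4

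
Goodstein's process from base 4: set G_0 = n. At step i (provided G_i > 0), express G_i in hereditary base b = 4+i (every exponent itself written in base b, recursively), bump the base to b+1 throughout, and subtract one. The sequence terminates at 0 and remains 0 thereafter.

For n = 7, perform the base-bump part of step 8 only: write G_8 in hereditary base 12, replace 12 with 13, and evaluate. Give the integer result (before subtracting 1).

G_0 = 7. HB_4(7) = 4 + 3. Bump = 8. G_1 = 7.
G_1 = 7. HB_5(7) = 5 + 2. Bump = 8. G_2 = 7.
G_2 = 7. HB_6(7) = 6 + 1. Bump = 8. G_3 = 7.
G_3 = 7. HB_7(7) = 7. Bump = 8. G_4 = 7.
G_4 = 7. HB_8(7) = 7. Bump = 7. G_5 = 6.
G_5 = 6. HB_9(6) = 6. Bump = 6. G_6 = 5.
G_6 = 5. HB_10(5) = 5. Bump = 5. G_7 = 4.
G_7 = 4. HB_11(4) = 4. Bump = 4. G_8 = 3.
G_8 = 3. HB_12(3) = 3. Bump = 3. G_9 = 2.

3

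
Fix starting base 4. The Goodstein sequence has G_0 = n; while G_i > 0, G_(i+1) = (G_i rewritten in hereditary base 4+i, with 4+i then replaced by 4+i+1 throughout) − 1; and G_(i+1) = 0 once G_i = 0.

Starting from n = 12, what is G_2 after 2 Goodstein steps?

15

(0) 12|_4 = 3·4 ↦ 3·5|_5 = 15 ⇒ 14
(1) 14|_5 = 2·5 + 4 ↦ 2·6 + 4|_6 = 16 ⇒ 15
(2) 15|_6 = 2·6 + 3 ↦ 2·7 + 3|_7 = 17 ⇒ 16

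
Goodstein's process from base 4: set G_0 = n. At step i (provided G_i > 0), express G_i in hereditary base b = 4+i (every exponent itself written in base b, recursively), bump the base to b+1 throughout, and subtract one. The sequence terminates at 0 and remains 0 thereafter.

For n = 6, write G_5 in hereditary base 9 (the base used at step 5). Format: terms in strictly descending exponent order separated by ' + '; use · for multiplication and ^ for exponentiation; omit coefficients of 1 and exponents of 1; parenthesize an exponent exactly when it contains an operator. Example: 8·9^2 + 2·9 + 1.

4

6 —HB4→ 4 + 2 —bump→ 5 + 2 = 7 —(−1)→ 6
6 —HB5→ 5 + 1 —bump→ 6 + 1 = 7 —(−1)→ 6
6 —HB6→ 6 —bump→ 7 = 7 —(−1)→ 6
6 —HB7→ 6 —bump→ 6 = 6 —(−1)→ 5
5 —HB8→ 5 —bump→ 5 = 5 —(−1)→ 4
4 —HB9→ 4 —bump→ 4 = 4 —(−1)→ 3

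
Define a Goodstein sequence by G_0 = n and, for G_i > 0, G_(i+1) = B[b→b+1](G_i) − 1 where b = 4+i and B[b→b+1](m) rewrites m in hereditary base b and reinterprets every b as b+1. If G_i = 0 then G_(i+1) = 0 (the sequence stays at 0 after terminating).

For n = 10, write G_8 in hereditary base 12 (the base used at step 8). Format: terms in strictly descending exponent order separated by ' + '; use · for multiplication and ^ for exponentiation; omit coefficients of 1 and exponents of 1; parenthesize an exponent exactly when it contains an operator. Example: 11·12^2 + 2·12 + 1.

12 + 1

(0) 10|_4 = 2·4 + 2 ↦ 2·5 + 2|_5 = 12 ⇒ 11
(1) 11|_5 = 2·5 + 1 ↦ 2·6 + 1|_6 = 13 ⇒ 12
(2) 12|_6 = 2·6 ↦ 2·7|_7 = 14 ⇒ 13
(3) 13|_7 = 7 + 6 ↦ 8 + 6|_8 = 14 ⇒ 13
(4) 13|_8 = 8 + 5 ↦ 9 + 5|_9 = 14 ⇒ 13
(5) 13|_9 = 9 + 4 ↦ 10 + 4|_10 = 14 ⇒ 13
(6) 13|_10 = 10 + 3 ↦ 11 + 3|_11 = 14 ⇒ 13
(7) 13|_11 = 11 + 2 ↦ 12 + 2|_12 = 14 ⇒ 13
(8) 13|_12 = 12 + 1 ↦ 13 + 1|_13 = 14 ⇒ 13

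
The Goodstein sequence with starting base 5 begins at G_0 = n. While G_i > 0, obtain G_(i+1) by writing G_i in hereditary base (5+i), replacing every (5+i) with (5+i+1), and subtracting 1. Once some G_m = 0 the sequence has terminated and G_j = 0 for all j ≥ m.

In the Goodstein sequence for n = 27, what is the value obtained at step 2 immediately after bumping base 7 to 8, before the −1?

64

G_0=27  [base 5] 5^2 + 2  →[5↦6]→  6^2 + 2 = 38  −1 ⇒ G_1=37
G_1=37  [base 6] 6^2 + 1  →[6↦7]→  7^2 + 1 = 50  −1 ⇒ G_2=49
G_2=49  [base 7] 7^2  →[7↦8]→  8^2 = 64  −1 ⇒ G_3=63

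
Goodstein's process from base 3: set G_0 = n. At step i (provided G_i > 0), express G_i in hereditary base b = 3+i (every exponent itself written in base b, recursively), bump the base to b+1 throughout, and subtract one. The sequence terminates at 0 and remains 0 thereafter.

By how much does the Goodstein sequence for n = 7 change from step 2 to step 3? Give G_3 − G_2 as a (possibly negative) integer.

0

(0) 7|_3 = 2·3 + 1 ↦ 2·4 + 1|_4 = 9 ⇒ 8
(1) 8|_4 = 2·4 ↦ 2·5|_5 = 10 ⇒ 9
(2) 9|_5 = 5 + 4 ↦ 6 + 4|_6 = 10 ⇒ 9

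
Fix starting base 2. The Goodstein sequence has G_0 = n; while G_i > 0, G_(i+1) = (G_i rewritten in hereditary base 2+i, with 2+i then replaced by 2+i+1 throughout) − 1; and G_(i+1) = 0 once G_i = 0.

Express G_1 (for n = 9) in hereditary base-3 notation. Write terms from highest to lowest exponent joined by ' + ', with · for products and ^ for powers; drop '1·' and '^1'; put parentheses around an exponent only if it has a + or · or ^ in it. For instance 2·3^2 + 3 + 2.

base 2: 9 = 2^(2 + 1) + 1; at 3: 3^(3 + 1) + 1 = 82; next = 81
base 3: 81 = 3^(3 + 1); at 4: 4^(4 + 1) = 1024; next = 1023

3^(3 + 1)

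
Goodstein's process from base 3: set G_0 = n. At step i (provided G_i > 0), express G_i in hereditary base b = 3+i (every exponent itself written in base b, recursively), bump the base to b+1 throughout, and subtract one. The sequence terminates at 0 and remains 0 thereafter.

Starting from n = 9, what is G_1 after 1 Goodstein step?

15

(0) 9|_3 = 3^2 ↦ 4^2|_4 = 16 ⇒ 15
(1) 15|_4 = 3·4 + 3 ↦ 3·5 + 3|_5 = 18 ⇒ 17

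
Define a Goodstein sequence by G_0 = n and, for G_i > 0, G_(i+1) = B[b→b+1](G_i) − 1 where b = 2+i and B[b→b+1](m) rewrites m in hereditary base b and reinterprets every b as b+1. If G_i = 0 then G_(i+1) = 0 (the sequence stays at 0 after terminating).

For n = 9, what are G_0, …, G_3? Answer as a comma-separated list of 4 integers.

G_0 = 9. HB_2(9) = 2^(2 + 1) + 1. Bump = 82. G_1 = 81.
G_1 = 81. HB_3(81) = 3^(3 + 1). Bump = 1024. G_2 = 1023.
G_2 = 1023. HB_4(1023) = 3·4^4 + 3·4^3 + 3·4^2 + 3·4 + 3. Bump = 9843. G_3 = 9842.

9, 81, 1023, 9842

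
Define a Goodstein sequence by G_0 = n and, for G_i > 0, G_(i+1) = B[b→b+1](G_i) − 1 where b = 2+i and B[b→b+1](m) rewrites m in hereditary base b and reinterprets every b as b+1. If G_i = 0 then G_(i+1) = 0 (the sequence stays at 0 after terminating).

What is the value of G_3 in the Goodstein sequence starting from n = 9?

9842

G_0=9  [base 2] 2^(2 + 1) + 1  →[2↦3]→  3^(3 + 1) + 1 = 82  −1 ⇒ G_1=81
G_1=81  [base 3] 3^(3 + 1)  →[3↦4]→  4^(4 + 1) = 1024  −1 ⇒ G_2=1023
G_2=1023  [base 4] 3·4^4 + 3·4^3 + 3·4^2 + 3·4 + 3  →[4↦5]→  3·5^5 + 3·5^3 + 3·5^2 + 3·5 + 3 = 9843  −1 ⇒ G_3=9842
G_3=9842  [base 5] 3·5^5 + 3·5^3 + 3·5^2 + 3·5 + 2  →[5↦6]→  3·6^6 + 3·6^3 + 3·6^2 + 3·6 + 2 = 140744  −1 ⇒ G_4=140743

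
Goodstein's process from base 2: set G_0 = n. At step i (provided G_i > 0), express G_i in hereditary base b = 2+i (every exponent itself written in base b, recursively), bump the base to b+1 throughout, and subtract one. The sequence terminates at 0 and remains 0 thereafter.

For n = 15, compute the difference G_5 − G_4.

6261751

15 —HB2→ 2^(2 + 1) + 2^2 + 2 + 1 —bump→ 3^(3 + 1) + 3^3 + 3 + 1 = 112 —(−1)→ 111
111 —HB3→ 3^(3 + 1) + 3^3 + 3 —bump→ 4^(4 + 1) + 4^4 + 4 = 1284 —(−1)→ 1283
1283 —HB4→ 4^(4 + 1) + 4^4 + 3 —bump→ 5^(5 + 1) + 5^5 + 3 = 18753 —(−1)→ 18752
18752 —HB5→ 5^(5 + 1) + 5^5 + 2 —bump→ 6^(6 + 1) + 6^6 + 2 = 326594 —(−1)→ 326593
326593 —HB6→ 6^(6 + 1) + 6^6 + 1 —bump→ 7^(7 + 1) + 7^7 + 1 = 6588345 —(−1)→ 6588344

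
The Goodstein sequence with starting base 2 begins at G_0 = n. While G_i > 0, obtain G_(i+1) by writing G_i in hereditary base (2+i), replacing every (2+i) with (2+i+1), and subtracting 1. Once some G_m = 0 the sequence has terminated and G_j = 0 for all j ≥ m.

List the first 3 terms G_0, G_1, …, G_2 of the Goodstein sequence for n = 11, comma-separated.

11, 84, 1027

i=0: 11 = 2^(2 + 1) + 2 + 1 (b=2); 2→3: 3^(3 + 1) + 3 + 1 = 85; 85−1 = 84
i=1: 84 = 3^(3 + 1) + 3 (b=3); 3→4: 4^(4 + 1) + 4 = 1028; 1028−1 = 1027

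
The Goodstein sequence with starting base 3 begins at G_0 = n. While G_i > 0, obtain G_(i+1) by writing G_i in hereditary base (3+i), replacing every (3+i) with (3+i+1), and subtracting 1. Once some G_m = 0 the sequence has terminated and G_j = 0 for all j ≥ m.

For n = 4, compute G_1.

4

G_0 = 4. HB_3(4) = 3 + 1. Bump = 5. G_1 = 4.
G_1 = 4. HB_4(4) = 4. Bump = 5. G_2 = 4.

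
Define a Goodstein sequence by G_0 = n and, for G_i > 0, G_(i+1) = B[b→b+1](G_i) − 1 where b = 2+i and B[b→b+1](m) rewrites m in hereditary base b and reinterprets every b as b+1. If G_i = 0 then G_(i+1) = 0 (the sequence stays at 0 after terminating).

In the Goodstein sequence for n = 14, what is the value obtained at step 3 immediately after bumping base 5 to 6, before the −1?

326592

14 —HB2→ 2^(2 + 1) + 2^2 + 2 —bump→ 3^(3 + 1) + 3^3 + 3 = 111 —(−1)→ 110
110 —HB3→ 3^(3 + 1) + 3^3 + 2 —bump→ 4^(4 + 1) + 4^4 + 2 = 1282 —(−1)→ 1281
1281 —HB4→ 4^(4 + 1) + 4^4 + 1 —bump→ 5^(5 + 1) + 5^5 + 1 = 18751 —(−1)→ 18750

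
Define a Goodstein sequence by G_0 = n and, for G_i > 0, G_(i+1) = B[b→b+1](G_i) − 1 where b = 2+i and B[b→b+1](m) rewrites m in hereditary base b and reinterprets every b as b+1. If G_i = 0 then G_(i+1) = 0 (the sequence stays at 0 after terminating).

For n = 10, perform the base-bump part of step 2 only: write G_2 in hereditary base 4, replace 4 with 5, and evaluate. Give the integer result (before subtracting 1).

15626

base 2: 10 = 2^(2 + 1) + 2; at 3: 3^(3 + 1) + 3 = 84; next = 83
base 3: 83 = 3^(3 + 1) + 2; at 4: 4^(4 + 1) + 2 = 1026; next = 1025
base 4: 1025 = 4^(4 + 1) + 1; at 5: 5^(5 + 1) + 1 = 15626; next = 15625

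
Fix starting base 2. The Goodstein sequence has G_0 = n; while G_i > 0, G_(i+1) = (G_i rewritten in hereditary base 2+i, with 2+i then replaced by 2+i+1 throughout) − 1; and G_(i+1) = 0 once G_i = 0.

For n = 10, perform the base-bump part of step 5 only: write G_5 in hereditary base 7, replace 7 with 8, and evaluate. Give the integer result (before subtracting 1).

84073324

step 0: 10 = 2^(2 + 1) + 2; sub 3 for 2: 3^(3 + 1) + 3; = 84; G_1 = 84−1 = 83
step 1: 83 = 3^(3 + 1) + 2; sub 4 for 3: 4^(4 + 1) + 2; = 1026; G_2 = 1026−1 = 1025
step 2: 1025 = 4^(4 + 1) + 1; sub 5 for 4: 5^(5 + 1) + 1; = 15626; G_3 = 15626−1 = 15625
step 3: 15625 = 5^(5 + 1); sub 6 for 5: 6^(6 + 1); = 279936; G_4 = 279936−1 = 279935
step 4: 279935 = 5·6^6 + 5·6^5 + 5·6^4 + 5·6^3 + 5·6^2 + 5·6 + 5; sub 7 for 6: 5·7^7 + 5·7^5 + 5·7^4 + 5·7^3 + 5·7^2 + 5·7 + 5; = 4215755; G_5 = 4215755−1 = 4215754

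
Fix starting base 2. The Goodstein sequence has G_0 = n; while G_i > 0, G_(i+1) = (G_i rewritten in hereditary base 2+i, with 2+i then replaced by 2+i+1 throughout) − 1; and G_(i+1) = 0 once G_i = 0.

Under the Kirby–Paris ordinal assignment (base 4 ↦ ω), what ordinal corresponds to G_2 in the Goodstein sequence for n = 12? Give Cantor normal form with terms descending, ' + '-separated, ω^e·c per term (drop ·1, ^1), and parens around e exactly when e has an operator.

base 2: 12 = 2^(2 + 1) + 2^2; at 3: 3^(3 + 1) + 3^3 = 108; next = 107
base 3: 107 = 3^(3 + 1) + 2·3^2 + 2·3 + 2; at 4: 4^(4 + 1) + 2·4^2 + 2·4 + 2 = 1066; next = 1065
base 4: 1065 = 4^(4 + 1) + 2·4^2 + 2·4 + 1; at 5: 5^(5 + 1) + 2·5^2 + 2·5 + 1 = 15686; next = 15685

ω^(ω + 1) + ω^2·2 + ω·2 + 1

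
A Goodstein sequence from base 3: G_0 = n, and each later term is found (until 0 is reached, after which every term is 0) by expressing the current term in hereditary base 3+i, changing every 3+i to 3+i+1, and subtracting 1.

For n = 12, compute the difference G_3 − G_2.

(0) 12|_3 = 3^2 + 3 ↦ 4^2 + 4|_4 = 20 ⇒ 19
(1) 19|_4 = 4^2 + 3 ↦ 5^2 + 3|_5 = 28 ⇒ 27
(2) 27|_5 = 5^2 + 2 ↦ 6^2 + 2|_6 = 38 ⇒ 37

10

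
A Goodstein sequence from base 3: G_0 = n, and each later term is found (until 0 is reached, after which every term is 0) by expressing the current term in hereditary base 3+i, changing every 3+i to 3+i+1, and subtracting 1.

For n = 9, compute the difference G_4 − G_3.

2

G_0=9  [base 3] 3^2  →[3↦4]→  4^2 = 16  −1 ⇒ G_1=15
G_1=15  [base 4] 3·4 + 3  →[4↦5]→  3·5 + 3 = 18  −1 ⇒ G_2=17
G_2=17  [base 5] 3·5 + 2  →[5↦6]→  3·6 + 2 = 20  −1 ⇒ G_3=19
G_3=19  [base 6] 3·6 + 1  →[6↦7]→  3·7 + 1 = 22  −1 ⇒ G_4=21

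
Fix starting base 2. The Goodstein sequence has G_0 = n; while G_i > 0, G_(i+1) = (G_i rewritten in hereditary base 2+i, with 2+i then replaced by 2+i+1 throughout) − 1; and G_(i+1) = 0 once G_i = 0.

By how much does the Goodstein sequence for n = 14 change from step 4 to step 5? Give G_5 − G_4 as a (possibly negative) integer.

5536249

i=0: 14 = 2^(2 + 1) + 2^2 + 2 (b=2); 2→3: 3^(3 + 1) + 3^3 + 3 = 111; 111−1 = 110
i=1: 110 = 3^(3 + 1) + 3^3 + 2 (b=3); 3→4: 4^(4 + 1) + 4^4 + 2 = 1282; 1282−1 = 1281
i=2: 1281 = 4^(4 + 1) + 4^4 + 1 (b=4); 4→5: 5^(5 + 1) + 5^5 + 1 = 18751; 18751−1 = 18750
i=3: 18750 = 5^(5 + 1) + 5^5 (b=5); 5→6: 6^(6 + 1) + 6^6 = 326592; 326592−1 = 326591
i=4: 326591 = 6^(6 + 1) + 5·6^5 + 5·6^4 + 5·6^3 + 5·6^2 + 5·6 + 5 (b=6); 6→7: 7^(7 + 1) + 5·7^5 + 5·7^4 + 5·7^3 + 5·7^2 + 5·7 + 5 = 5862841; 5862841−1 = 5862840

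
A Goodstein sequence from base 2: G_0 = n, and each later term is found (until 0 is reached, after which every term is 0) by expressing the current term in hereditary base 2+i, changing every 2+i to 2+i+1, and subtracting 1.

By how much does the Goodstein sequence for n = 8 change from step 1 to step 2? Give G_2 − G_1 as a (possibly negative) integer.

step 0: 8 = 2^(2 + 1); sub 3 for 2: 3^(3 + 1); = 81; G_1 = 81−1 = 80
step 1: 80 = 2·3^3 + 2·3^2 + 2·3 + 2; sub 4 for 3: 2·4^4 + 2·4^2 + 2·4 + 2; = 554; G_2 = 554−1 = 553

473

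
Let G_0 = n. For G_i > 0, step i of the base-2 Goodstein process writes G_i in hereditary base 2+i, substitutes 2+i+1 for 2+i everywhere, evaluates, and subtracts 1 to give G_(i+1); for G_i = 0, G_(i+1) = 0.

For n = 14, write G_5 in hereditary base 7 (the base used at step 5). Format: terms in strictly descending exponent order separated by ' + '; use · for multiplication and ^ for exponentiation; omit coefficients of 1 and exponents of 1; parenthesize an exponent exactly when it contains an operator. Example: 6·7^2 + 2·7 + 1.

i=0: 14 = 2^(2 + 1) + 2^2 + 2 (b=2); 2→3: 3^(3 + 1) + 3^3 + 3 = 111; 111−1 = 110
i=1: 110 = 3^(3 + 1) + 3^3 + 2 (b=3); 3→4: 4^(4 + 1) + 4^4 + 2 = 1282; 1282−1 = 1281
i=2: 1281 = 4^(4 + 1) + 4^4 + 1 (b=4); 4→5: 5^(5 + 1) + 5^5 + 1 = 18751; 18751−1 = 18750
i=3: 18750 = 5^(5 + 1) + 5^5 (b=5); 5→6: 6^(6 + 1) + 6^6 = 326592; 326592−1 = 326591
i=4: 326591 = 6^(6 + 1) + 5·6^5 + 5·6^4 + 5·6^3 + 5·6^2 + 5·6 + 5 (b=6); 6→7: 7^(7 + 1) + 5·7^5 + 5·7^4 + 5·7^3 + 5·7^2 + 5·7 + 5 = 5862841; 5862841−1 = 5862840

7^(7 + 1) + 5·7^5 + 5·7^4 + 5·7^3 + 5·7^2 + 5·7 + 4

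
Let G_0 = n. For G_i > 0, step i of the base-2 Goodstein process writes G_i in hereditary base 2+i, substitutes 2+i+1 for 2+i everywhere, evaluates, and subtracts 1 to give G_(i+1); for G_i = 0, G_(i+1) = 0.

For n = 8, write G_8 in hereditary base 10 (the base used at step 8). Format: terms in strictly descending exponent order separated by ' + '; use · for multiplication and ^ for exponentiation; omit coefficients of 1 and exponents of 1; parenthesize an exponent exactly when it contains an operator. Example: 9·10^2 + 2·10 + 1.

2·10^10 + 2·10^2 + 10 + 1

step 0: 8 = 2^(2 + 1); sub 3 for 2: 3^(3 + 1); = 81; G_1 = 81−1 = 80
step 1: 80 = 2·3^3 + 2·3^2 + 2·3 + 2; sub 4 for 3: 2·4^4 + 2·4^2 + 2·4 + 2; = 554; G_2 = 554−1 = 553
step 2: 553 = 2·4^4 + 2·4^2 + 2·4 + 1; sub 5 for 4: 2·5^5 + 2·5^2 + 2·5 + 1; = 6311; G_3 = 6311−1 = 6310
step 3: 6310 = 2·5^5 + 2·5^2 + 2·5; sub 6 for 5: 2·6^6 + 2·6^2 + 2·6; = 93396; G_4 = 93396−1 = 93395
step 4: 93395 = 2·6^6 + 2·6^2 + 6 + 5; sub 7 for 6: 2·7^7 + 2·7^2 + 7 + 5; = 1647196; G_5 = 1647196−1 = 1647195
step 5: 1647195 = 2·7^7 + 2·7^2 + 7 + 4; sub 8 for 7: 2·8^8 + 2·8^2 + 8 + 4; = 33554572; G_6 = 33554572−1 = 33554571
step 6: 33554571 = 2·8^8 + 2·8^2 + 8 + 3; sub 9 for 8: 2·9^9 + 2·9^2 + 9 + 3; = 774841152; G_7 = 774841152−1 = 774841151
step 7: 774841151 = 2·9^9 + 2·9^2 + 9 + 2; sub 10 for 9: 2·10^10 + 2·10^2 + 10 + 2; = 20000000212; G_8 = 20000000212−1 = 20000000211
step 8: 20000000211 = 2·10^10 + 2·10^2 + 10 + 1; sub 11 for 10: 2·11^11 + 2·11^2 + 11 + 1; = 570623341476; G_9 = 570623341476−1 = 570623341475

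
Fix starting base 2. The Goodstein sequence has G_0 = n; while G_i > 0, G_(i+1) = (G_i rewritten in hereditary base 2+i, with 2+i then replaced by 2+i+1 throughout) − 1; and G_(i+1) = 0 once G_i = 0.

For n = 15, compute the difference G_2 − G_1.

1172

G_0 = 15. HB_2(15) = 2^(2 + 1) + 2^2 + 2 + 1. Bump = 112. G_1 = 111.
G_1 = 111. HB_3(111) = 3^(3 + 1) + 3^3 + 3. Bump = 1284. G_2 = 1283.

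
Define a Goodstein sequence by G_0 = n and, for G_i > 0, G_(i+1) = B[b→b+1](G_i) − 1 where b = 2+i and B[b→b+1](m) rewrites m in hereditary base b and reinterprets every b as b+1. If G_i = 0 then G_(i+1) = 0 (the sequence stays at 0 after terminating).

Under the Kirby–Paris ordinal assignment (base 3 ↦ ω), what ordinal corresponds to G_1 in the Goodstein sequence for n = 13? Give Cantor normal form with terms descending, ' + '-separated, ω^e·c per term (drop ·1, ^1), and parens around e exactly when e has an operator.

ω^(ω + 1) + ω^ω

13 —HB2→ 2^(2 + 1) + 2^2 + 1 —bump→ 3^(3 + 1) + 3^3 + 1 = 109 —(−1)→ 108
108 —HB3→ 3^(3 + 1) + 3^3 —bump→ 4^(4 + 1) + 4^4 = 1280 —(−1)→ 1279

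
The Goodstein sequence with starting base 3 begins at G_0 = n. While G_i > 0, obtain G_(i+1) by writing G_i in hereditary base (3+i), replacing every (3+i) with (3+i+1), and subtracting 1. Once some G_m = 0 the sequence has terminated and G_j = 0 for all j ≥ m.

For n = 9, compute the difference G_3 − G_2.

2

9 —HB3→ 3^2 —bump→ 4^2 = 16 —(−1)→ 15
15 —HB4→ 3·4 + 3 —bump→ 3·5 + 3 = 18 —(−1)→ 17
17 —HB5→ 3·5 + 2 —bump→ 3·6 + 2 = 20 —(−1)→ 19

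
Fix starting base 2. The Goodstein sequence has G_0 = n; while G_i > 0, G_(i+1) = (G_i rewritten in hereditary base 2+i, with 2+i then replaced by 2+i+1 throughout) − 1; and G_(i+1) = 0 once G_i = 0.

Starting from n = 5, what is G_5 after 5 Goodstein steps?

G_0 = 5. HB_2(5) = 2^2 + 1. Bump = 28. G_1 = 27.
G_1 = 27. HB_3(27) = 3^3. Bump = 256. G_2 = 255.
G_2 = 255. HB_4(255) = 3·4^3 + 3·4^2 + 3·4 + 3. Bump = 468. G_3 = 467.
G_3 = 467. HB_5(467) = 3·5^3 + 3·5^2 + 3·5 + 2. Bump = 776. G_4 = 775.
G_4 = 775. HB_6(775) = 3·6^3 + 3·6^2 + 3·6 + 1. Bump = 1198. G_5 = 1197.
G_5 = 1197. HB_7(1197) = 3·7^3 + 3·7^2 + 3·7. Bump = 1752. G_6 = 1751.

1197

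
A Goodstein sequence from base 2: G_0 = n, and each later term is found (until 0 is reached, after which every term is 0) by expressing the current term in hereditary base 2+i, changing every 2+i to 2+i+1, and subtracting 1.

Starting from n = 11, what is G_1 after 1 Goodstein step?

base 2: 11 = 2^(2 + 1) + 2 + 1; at 3: 3^(3 + 1) + 3 + 1 = 85; next = 84
base 3: 84 = 3^(3 + 1) + 3; at 4: 4^(4 + 1) + 4 = 1028; next = 1027

84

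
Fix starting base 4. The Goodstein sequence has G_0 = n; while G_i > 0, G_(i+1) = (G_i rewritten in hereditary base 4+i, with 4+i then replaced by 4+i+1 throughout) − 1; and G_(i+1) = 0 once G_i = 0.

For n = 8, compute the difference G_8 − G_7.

-1

[0] 8 ≡ 2·4 (base 4). Lift 5: 10. −1: 9.
[1] 9 ≡ 5 + 4 (base 5). Lift 6: 10. −1: 9.
[2] 9 ≡ 6 + 3 (base 6). Lift 7: 10. −1: 9.
[3] 9 ≡ 7 + 2 (base 7). Lift 8: 10. −1: 9.
[4] 9 ≡ 8 + 1 (base 8). Lift 9: 10. −1: 9.
[5] 9 ≡ 9 (base 9). Lift 10: 10. −1: 9.
[6] 9 ≡ 9 (base 10). Lift 11: 9. −1: 8.
[7] 8 ≡ 8 (base 11). Lift 12: 8. −1: 7.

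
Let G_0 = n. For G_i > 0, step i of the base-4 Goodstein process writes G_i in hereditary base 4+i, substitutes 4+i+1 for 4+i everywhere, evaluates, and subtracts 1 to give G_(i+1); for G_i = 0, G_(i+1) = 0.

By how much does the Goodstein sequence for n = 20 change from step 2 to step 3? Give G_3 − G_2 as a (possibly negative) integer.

12

[0] 20 ≡ 4^2 + 4 (base 4). Lift 5: 30. −1: 29.
[1] 29 ≡ 5^2 + 4 (base 5). Lift 6: 40. −1: 39.
[2] 39 ≡ 6^2 + 3 (base 6). Lift 7: 52. −1: 51.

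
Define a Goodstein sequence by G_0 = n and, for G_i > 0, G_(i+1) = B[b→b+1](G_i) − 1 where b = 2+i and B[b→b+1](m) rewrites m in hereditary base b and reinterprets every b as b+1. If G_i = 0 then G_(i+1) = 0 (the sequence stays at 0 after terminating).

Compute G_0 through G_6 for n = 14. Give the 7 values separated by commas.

step 0: 14 = 2^(2 + 1) + 2^2 + 2; sub 3 for 2: 3^(3 + 1) + 3^3 + 3; = 111; G_1 = 111−1 = 110
step 1: 110 = 3^(3 + 1) + 3^3 + 2; sub 4 for 3: 4^(4 + 1) + 4^4 + 2; = 1282; G_2 = 1282−1 = 1281
step 2: 1281 = 4^(4 + 1) + 4^4 + 1; sub 5 for 4: 5^(5 + 1) + 5^5 + 1; = 18751; G_3 = 18751−1 = 18750
step 3: 18750 = 5^(5 + 1) + 5^5; sub 6 for 5: 6^(6 + 1) + 6^6; = 326592; G_4 = 326592−1 = 326591
step 4: 326591 = 6^(6 + 1) + 5·6^5 + 5·6^4 + 5·6^3 + 5·6^2 + 5·6 + 5; sub 7 for 6: 7^(7 + 1) + 5·7^5 + 5·7^4 + 5·7^3 + 5·7^2 + 5·7 + 5; = 5862841; G_5 = 5862841−1 = 5862840
step 5: 5862840 = 7^(7 + 1) + 5·7^5 + 5·7^4 + 5·7^3 + 5·7^2 + 5·7 + 4; sub 8 for 7: 8^(8 + 1) + 5·8^5 + 5·8^4 + 5·8^3 + 5·8^2 + 5·8 + 4; = 134404972; G_6 = 134404972−1 = 134404971

14, 110, 1281, 18750, 326591, 5862840, 134404971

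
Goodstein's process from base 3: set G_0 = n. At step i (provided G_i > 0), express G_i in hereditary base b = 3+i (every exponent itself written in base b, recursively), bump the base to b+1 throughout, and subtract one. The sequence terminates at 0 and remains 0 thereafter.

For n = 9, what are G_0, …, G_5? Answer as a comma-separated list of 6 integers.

9 —HB3→ 3^2 —bump→ 4^2 = 16 —(−1)→ 15
15 —HB4→ 3·4 + 3 —bump→ 3·5 + 3 = 18 —(−1)→ 17
17 —HB5→ 3·5 + 2 —bump→ 3·6 + 2 = 20 —(−1)→ 19
19 —HB6→ 3·6 + 1 —bump→ 3·7 + 1 = 22 —(−1)→ 21
21 —HB7→ 3·7 —bump→ 3·8 = 24 —(−1)→ 23

9, 15, 17, 19, 21, 23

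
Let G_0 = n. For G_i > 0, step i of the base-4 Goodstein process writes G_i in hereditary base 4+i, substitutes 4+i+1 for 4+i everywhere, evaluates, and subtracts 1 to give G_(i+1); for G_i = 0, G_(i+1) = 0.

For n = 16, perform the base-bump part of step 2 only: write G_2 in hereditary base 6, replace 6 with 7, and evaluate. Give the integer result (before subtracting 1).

base 4: 16 = 4^2; at 5: 5^2 = 25; next = 24
base 5: 24 = 4·5 + 4; at 6: 4·6 + 4 = 28; next = 27
base 6: 27 = 4·6 + 3; at 7: 4·7 + 3 = 31; next = 30

31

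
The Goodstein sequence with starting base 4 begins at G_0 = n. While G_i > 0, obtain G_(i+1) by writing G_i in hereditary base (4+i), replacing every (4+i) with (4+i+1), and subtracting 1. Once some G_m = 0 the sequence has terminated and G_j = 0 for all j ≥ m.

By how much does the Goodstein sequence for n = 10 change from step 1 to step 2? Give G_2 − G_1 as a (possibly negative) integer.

1

[0] 10 ≡ 2·4 + 2 (base 4). Lift 5: 12. −1: 11.
[1] 11 ≡ 2·5 + 1 (base 5). Lift 6: 13. −1: 12.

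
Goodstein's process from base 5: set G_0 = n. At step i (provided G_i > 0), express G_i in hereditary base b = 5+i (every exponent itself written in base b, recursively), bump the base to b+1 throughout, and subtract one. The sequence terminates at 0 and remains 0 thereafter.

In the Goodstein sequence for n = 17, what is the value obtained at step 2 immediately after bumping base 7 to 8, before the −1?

i=0: 17 = 3·5 + 2 (b=5); 5→6: 3·6 + 2 = 20; 20−1 = 19
i=1: 19 = 3·6 + 1 (b=6); 6→7: 3·7 + 1 = 22; 22−1 = 21

24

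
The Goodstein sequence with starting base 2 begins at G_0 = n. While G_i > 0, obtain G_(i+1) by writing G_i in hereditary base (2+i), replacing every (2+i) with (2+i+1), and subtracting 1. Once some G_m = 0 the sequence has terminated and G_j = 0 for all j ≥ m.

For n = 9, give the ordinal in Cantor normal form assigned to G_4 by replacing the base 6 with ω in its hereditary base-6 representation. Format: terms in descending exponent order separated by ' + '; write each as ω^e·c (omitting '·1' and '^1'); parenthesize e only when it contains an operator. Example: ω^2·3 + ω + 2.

ω^ω·3 + ω^3·3 + ω^2·3 + ω·3 + 1

base 2: 9 = 2^(2 + 1) + 1; at 3: 3^(3 + 1) + 1 = 82; next = 81
base 3: 81 = 3^(3 + 1); at 4: 4^(4 + 1) = 1024; next = 1023
base 4: 1023 = 3·4^4 + 3·4^3 + 3·4^2 + 3·4 + 3; at 5: 3·5^5 + 3·5^3 + 3·5^2 + 3·5 + 3 = 9843; next = 9842
base 5: 9842 = 3·5^5 + 3·5^3 + 3·5^2 + 3·5 + 2; at 6: 3·6^6 + 3·6^3 + 3·6^2 + 3·6 + 2 = 140744; next = 140743
base 6: 140743 = 3·6^6 + 3·6^3 + 3·6^2 + 3·6 + 1; at 7: 3·7^7 + 3·7^3 + 3·7^2 + 3·7 + 1 = 2471827; next = 2471826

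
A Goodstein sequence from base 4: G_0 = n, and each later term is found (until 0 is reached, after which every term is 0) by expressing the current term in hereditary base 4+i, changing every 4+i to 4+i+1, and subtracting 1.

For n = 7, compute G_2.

base 4: 7 = 4 + 3; at 5: 5 + 3 = 8; next = 7
base 5: 7 = 5 + 2; at 6: 6 + 2 = 8; next = 7
base 6: 7 = 6 + 1; at 7: 7 + 1 = 8; next = 7

7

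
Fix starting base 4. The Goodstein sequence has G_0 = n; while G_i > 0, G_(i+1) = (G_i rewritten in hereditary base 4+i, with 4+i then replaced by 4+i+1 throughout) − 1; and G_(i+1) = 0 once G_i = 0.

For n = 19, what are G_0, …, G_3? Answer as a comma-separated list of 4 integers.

19, 27, 37, 49

base 4: 19 = 4^2 + 3; at 5: 5^2 + 3 = 28; next = 27
base 5: 27 = 5^2 + 2; at 6: 6^2 + 2 = 38; next = 37
base 6: 37 = 6^2 + 1; at 7: 7^2 + 1 = 50; next = 49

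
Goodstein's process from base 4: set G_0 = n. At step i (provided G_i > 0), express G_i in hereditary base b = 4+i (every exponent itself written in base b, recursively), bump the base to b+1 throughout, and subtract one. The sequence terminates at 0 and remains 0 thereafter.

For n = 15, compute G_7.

i=0: 15 = 3·4 + 3 (b=4); 4→5: 3·5 + 3 = 18; 18−1 = 17
i=1: 17 = 3·5 + 2 (b=5); 5→6: 3·6 + 2 = 20; 20−1 = 19
i=2: 19 = 3·6 + 1 (b=6); 6→7: 3·7 + 1 = 22; 22−1 = 21
i=3: 21 = 3·7 (b=7); 7→8: 3·8 = 24; 24−1 = 23
i=4: 23 = 2·8 + 7 (b=8); 8→9: 2·9 + 7 = 25; 25−1 = 24
i=5: 24 = 2·9 + 6 (b=9); 9→10: 2·10 + 6 = 26; 26−1 = 25
i=6: 25 = 2·10 + 5 (b=10); 10→11: 2·11 + 5 = 27; 27−1 = 26
i=7: 26 = 2·11 + 4 (b=11); 11→12: 2·12 + 4 = 28; 28−1 = 27

26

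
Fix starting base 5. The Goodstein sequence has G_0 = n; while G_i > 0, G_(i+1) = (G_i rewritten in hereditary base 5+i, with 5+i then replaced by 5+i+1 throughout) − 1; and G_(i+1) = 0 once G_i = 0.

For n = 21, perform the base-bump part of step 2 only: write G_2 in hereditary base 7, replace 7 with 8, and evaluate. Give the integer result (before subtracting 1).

30

(0) 21|_5 = 4·5 + 1 ↦ 4·6 + 1|_6 = 25 ⇒ 24
(1) 24|_6 = 4·6 ↦ 4·7|_7 = 28 ⇒ 27
(2) 27|_7 = 3·7 + 6 ↦ 3·8 + 6|_8 = 30 ⇒ 29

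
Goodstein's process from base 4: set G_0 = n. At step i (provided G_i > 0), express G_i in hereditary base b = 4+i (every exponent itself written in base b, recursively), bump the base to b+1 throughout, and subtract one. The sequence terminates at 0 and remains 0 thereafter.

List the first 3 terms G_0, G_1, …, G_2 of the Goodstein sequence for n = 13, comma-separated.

(0) 13|_4 = 3·4 + 1 ↦ 3·5 + 1|_5 = 16 ⇒ 15
(1) 15|_5 = 3·5 ↦ 3·6|_6 = 18 ⇒ 17

13, 15, 17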